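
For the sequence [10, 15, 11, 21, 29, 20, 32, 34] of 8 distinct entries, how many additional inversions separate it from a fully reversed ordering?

25 inversions short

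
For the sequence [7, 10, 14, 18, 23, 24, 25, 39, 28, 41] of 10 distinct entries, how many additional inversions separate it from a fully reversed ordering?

44

Maximum inversions for 10 distinct elements is C(10, 2) = 10·9/2 = 45.
Current inversions — for each element, count later smaller elements:
7: 0
10: 0
14: 0
18: 0
23: 0
24: 0
25: 0
39: 1
28: 0
41: 0
Current total: 0 + 0 + 0 + 0 + 0 + 0 + 0 + 1 + 0 + 0 = 1
Shortfall: 45 − 1 = 44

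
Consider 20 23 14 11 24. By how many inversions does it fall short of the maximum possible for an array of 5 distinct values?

5 inversions short

Maximum inversions for 5 distinct elements is C(5, 2) = 5·4/2 = 10.
Current inversions — for each element, count later smaller elements:
20: 2
23: 2
14: 1
11: 0
24: 0
Current total: 2 + 2 + 1 + 0 + 0 = 5
Shortfall: 10 − 5 = 5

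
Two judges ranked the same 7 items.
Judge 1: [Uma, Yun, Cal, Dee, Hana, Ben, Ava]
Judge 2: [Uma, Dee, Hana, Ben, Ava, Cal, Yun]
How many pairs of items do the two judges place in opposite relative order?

9

Assign each item its position (1..7) in the first ordering, then rewrite the second ordering as that position sequence:
positions: Uma→1, Yun→2, Cal→3, Dee→4, Hana→5, Ben→6, Ava→7
second ordering as positions: [1, 4, 5, 6, 7, 3, 2]
Discordant pairs = inversions in this position sequence.
1: 0
4: 3, 2 → 2
5: 3, 2 → 2
6: 3, 2 → 2
7: 3, 2 → 2
3: 2 → 1
2: 0
Total: 0 + 2 + 2 + 2 + 2 + 1 + 0 = 9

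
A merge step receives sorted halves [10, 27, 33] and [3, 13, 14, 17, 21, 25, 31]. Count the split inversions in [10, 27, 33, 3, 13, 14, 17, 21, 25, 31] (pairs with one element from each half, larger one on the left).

For each element r of the right run, count left-run elements greater than r:
r = 3: 10, 27, 33 → 3
r = 13: 27, 33 → 2
r = 14: 27, 33 → 2
r = 17: 27, 33 → 2
r = 21: 27, 33 → 2
r = 25: 27, 33 → 2
r = 31: 33 → 1
Cross-inversions: 3 + 2 + 2 + 2 + 2 + 2 + 1 = 14

14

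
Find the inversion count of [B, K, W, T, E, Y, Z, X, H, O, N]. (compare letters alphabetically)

Count, for each position, how many later elements it exceeds:
B: 0
K: 2
W: 5
T: 4
E: 0
Y: 4
Z: 4
X: 3
H: 0
O: 1
N: 0
Sum: 0 + 2 + 5 + 4 + 0 + 4 + 4 + 3 + 0 + 1 + 0 = 23

There are 23 inversions.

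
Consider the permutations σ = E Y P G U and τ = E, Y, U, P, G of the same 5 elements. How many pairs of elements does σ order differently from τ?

Assign each item its position (1..5) in the first ordering, then rewrite the second ordering as that position sequence:
positions: E→1, Y→2, P→3, G→4, U→5
second ordering as positions: [1, 2, 5, 3, 4]
Discordant pairs = inversions in this position sequence.
1: 0
2: 0
5: 3, 4 → 2
3: 0
4: 0
Total: 0 + 0 + 2 + 0 + 0 = 2

2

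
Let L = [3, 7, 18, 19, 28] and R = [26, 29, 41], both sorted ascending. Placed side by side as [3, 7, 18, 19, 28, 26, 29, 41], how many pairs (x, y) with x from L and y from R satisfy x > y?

1

Take each right-half value and tally the left-half values above it:
r = 26: 28 → 1
r = 29: none → 0
r = 41: none → 0
Cross-inversions: 1 + 0 + 0 = 1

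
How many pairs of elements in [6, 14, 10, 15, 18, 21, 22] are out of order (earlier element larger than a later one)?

Out-of-order index pairs (1-indexed):
(2,3): 14 > 10
That's 1 pair.

1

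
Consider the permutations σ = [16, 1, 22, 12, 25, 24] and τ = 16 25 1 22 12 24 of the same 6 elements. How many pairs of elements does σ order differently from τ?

Assign each item its position (1..6) in the first ordering, then rewrite the second ordering as that position sequence:
positions: 16→1, 1→2, 22→3, 12→4, 25→5, 24→6
second ordering as positions: [1, 5, 2, 3, 4, 6]
Discordant pairs = inversions in this position sequence.
1: 0
5: 2, 3, 4 → 3
2: 0
3: 0
4: 0
6: 0
Total: 0 + 3 + 0 + 0 + 0 + 0 = 3

3 discordant pairs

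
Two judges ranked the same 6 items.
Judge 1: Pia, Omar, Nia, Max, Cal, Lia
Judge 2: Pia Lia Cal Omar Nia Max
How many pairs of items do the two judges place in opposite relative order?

Assign each item its position (1..6) in the first ordering, then rewrite the second ordering as that position sequence:
positions: Pia→1, Omar→2, Nia→3, Max→4, Cal→5, Lia→6
second ordering as positions: [1, 6, 5, 2, 3, 4]
Discordant pairs = inversions in this position sequence.
1: 0
6: 5, 2, 3, 4 → 4
5: 2, 3, 4 → 3
2: 0
3: 0
4: 0
Total: 0 + 4 + 3 + 0 + 0 + 0 = 7

7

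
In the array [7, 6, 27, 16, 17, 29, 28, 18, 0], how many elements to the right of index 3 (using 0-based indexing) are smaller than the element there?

The element at index 3 is 16.
Elements after it: 17, 29, 28, 18, 0
Those smaller than 16: 0

1 such element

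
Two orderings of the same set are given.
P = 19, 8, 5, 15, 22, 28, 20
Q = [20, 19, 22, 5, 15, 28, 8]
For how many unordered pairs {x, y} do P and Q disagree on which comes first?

12 disagreeing pairs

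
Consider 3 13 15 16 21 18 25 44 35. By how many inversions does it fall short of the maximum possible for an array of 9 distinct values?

34

Maximum inversions for 9 distinct elements is C(9, 2) = 9·8/2 = 36.
Current inversions — for each element, count later smaller elements:
3: 0
13: 0
15: 0
16: 0
21: 1
18: 0
25: 0
44: 1
35: 0
Current total: 0 + 0 + 0 + 0 + 1 + 0 + 0 + 1 + 0 = 2
Shortfall: 36 − 2 = 34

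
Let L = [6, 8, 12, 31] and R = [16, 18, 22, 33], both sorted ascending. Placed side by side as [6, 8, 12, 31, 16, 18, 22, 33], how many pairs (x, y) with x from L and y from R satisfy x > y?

3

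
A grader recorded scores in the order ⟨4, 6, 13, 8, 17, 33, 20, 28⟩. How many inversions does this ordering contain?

Element-by-element contributions:
4 → none → 0
6 → none → 0
13 → 8 → 1
8 → none → 0
17 → none → 0
33 → 20, 28 → 2
20 → none → 0
28 → none → 0
Sum: 0 + 0 + 1 + 0 + 0 + 2 + 0 + 0 = 3

3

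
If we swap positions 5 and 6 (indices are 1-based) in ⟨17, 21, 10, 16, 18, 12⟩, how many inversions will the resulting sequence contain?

8 inversions

Positions 5 and 6 hold 18 and 12; after swapping, the array is [17, 21, 10, 16, 12, 18].
Element-by-element contributions:
17: 3
21: 4
10: 0
16: 1
12: 0
18: 0
Sum: 3 + 4 + 0 + 1 + 0 + 0 = 8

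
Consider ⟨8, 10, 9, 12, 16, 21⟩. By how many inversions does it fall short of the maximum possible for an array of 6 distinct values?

Maximum inversions for 6 distinct elements is C(6, 2) = 6·5/2 = 15.
Current inversions — for each element, count later smaller elements:
8: 0
10: 1
9: 0
12: 0
16: 0
21: 0
Current total: 0 + 1 + 0 + 0 + 0 + 0 = 1
Shortfall: 15 − 1 = 14

14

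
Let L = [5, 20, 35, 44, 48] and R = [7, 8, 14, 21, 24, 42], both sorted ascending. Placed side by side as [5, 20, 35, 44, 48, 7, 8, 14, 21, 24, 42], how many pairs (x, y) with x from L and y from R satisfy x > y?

Take each right-half value and tally the left-half values above it:
r = 7: 20, 35, 44, 48 → 4
r = 8: 20, 35, 44, 48 → 4
r = 14: 20, 35, 44, 48 → 4
r = 21: 35, 44, 48 → 3
r = 24: 35, 44, 48 → 3
r = 42: 44, 48 → 2
Cross-inversions: 4 + 4 + 4 + 3 + 3 + 2 = 20

20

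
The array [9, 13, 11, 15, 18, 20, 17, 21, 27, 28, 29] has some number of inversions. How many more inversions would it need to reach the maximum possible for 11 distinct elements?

52

Maximum inversions for 11 distinct elements is C(11, 2) = 11·10/2 = 55.
Current inversions — for each element, count later smaller elements:
9: 0
13: 1
11: 0
15: 0
18: 1
20: 1
17: 0
21: 0
27: 0
28: 0
29: 0
Current total: 0 + 1 + 0 + 0 + 1 + 1 + 0 + 0 + 0 + 0 + 0 = 3
Shortfall: 55 − 3 = 52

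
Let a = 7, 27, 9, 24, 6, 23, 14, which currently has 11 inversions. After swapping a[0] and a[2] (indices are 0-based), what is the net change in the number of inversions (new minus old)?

Positions 0 and 2 hold 7 and 9; after swapping, the array is [9, 27, 7, 24, 6, 23, 14].
For each element, count later entries that are smaller:
9 → 7, 6 → 2
27 → 7, 24, 6, 23, 14 → 5
7 → 6 → 1
24 → 6, 23, 14 → 3
6 → none → 0
23 → 14 → 1
14 → none → 0
Sum: 2 + 5 + 1 + 3 + 0 + 1 + 0 = 12
Change: 12 − 11 = +1

+1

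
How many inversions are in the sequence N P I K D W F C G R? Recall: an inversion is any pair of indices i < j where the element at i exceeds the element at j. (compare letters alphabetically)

Sweep left to right; for each value list the smaller values that follow it:
N: 6
P: 6
I: 4
K: 4
D: 1
W: 4
F: 1
C: 0
G: 0
R: 0
Sum: 6 + 6 + 4 + 4 + 1 + 4 + 1 + 0 + 0 + 0 = 26

26 inversions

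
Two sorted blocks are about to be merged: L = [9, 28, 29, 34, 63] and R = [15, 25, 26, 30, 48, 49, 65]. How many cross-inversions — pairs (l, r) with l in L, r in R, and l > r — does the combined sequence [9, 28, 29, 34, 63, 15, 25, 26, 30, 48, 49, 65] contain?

16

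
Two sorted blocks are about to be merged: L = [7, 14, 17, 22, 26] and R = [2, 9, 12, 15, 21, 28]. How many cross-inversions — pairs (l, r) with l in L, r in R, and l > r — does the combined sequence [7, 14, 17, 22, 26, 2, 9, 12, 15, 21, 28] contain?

18

For each element r of the right run, count left-run elements greater than r:
r = 2: 7, 14, 17, 22, 26 → 5
r = 9: 14, 17, 22, 26 → 4
r = 12: 14, 17, 22, 26 → 4
r = 15: 17, 22, 26 → 3
r = 21: 22, 26 → 2
r = 28: none → 0
Cross-inversions: 5 + 4 + 4 + 3 + 2 + 0 = 18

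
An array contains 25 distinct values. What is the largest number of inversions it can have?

300

A reversed (strictly descending) arrangement makes every pair an inversion, giving C(25, 2) inversions.
C(25, 2) = 25·24/2 = 300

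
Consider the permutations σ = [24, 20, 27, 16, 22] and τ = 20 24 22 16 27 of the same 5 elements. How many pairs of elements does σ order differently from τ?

Assign each item its position (1..5) in the first ordering, then rewrite the second ordering as that position sequence:
positions: 24→1, 20→2, 27→3, 16→4, 22→5
second ordering as positions: [2, 1, 5, 4, 3]
Discordant pairs = inversions in this position sequence.
2: 1 → 1
1: 0
5: 4, 3 → 2
4: 3 → 1
3: 0
Total: 1 + 0 + 2 + 1 + 0 = 4

4 discordant pairs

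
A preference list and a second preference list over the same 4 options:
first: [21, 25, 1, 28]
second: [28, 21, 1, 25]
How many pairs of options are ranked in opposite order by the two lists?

4 pairs

Assign each item its position (1..4) in the first ordering, then rewrite the second ordering as that position sequence:
positions: 21→1, 25→2, 1→3, 28→4
second ordering as positions: [4, 1, 3, 2]
Discordant pairs = inversions in this position sequence.
4: 1, 3, 2 → 3
1: 0
3: 2 → 1
2: 0
Total: 3 + 0 + 1 + 0 = 4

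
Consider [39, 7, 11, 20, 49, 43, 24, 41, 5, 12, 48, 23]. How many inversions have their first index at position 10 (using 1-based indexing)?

The element at index 10 is 12.
Elements after it: 48, 23
None of them are smaller than 12.

0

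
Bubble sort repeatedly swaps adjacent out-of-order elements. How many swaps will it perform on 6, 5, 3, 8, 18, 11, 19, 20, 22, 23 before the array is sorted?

4 swaps

Minimum adjacent swaps = number of inversions (each swap of adjacent out-of-order elements removes one inversion and no swap can remove more).
Count inversions — for each element, later elements that are smaller:
6: 5, 3 → 2
5: 3 → 1
3: none → 0
8: none → 0
18: 11 → 1
11: none → 0
19: none → 0
20: none → 0
22: none → 0
23: none → 0
Total inversions: 2 + 1 + 0 + 0 + 1 + 0 + 0 + 0 + 0 + 0 = 4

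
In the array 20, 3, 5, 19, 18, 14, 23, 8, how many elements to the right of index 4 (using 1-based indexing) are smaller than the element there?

3

The element at index 4 is 19.
Elements after it: 18, 14, 23, 8
Those smaller than 19: 18, 14, 8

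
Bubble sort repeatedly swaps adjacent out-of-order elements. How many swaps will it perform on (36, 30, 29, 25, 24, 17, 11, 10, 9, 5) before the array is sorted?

45

Each adjacent swap fixes exactly one inversion, so the minimum swap count equals the number of inversions.
Count inversions — for each element, later elements that are smaller:
36: 30, 29, 25, 24, 17, 11, 10, 9, 5 → 9
30: 29, 25, 24, 17, 11, 10, 9, 5 → 8
29: 25, 24, 17, 11, 10, 9, 5 → 7
25: 24, 17, 11, 10, 9, 5 → 6
24: 17, 11, 10, 9, 5 → 5
17: 11, 10, 9, 5 → 4
11: 10, 9, 5 → 3
10: 9, 5 → 2
9: 5 → 1
5: none → 0
Total inversions: 9 + 8 + 7 + 6 + 5 + 4 + 3 + 2 + 1 + 0 = 45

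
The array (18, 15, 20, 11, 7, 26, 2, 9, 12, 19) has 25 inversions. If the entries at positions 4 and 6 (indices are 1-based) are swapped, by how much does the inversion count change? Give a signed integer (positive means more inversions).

Positions 4 and 6 hold 11 and 26; after swapping, the array is [18, 15, 20, 26, 7, 11, 2, 9, 12, 19].
Sweep left to right; for each value list the smaller values that follow it:
18: 6
15: 5
20: 6
26: 6
7: 1
11: 2
2: 0
9: 0
12: 0
19: 0
Sum: 6 + 5 + 6 + 6 + 1 + 2 + 0 + 0 + 0 + 0 = 26
Change: 26 − 25 = +1

+1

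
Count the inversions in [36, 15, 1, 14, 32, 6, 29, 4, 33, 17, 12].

Element-by-element contributions:
36 → 15, 1, 14, 32, 6, 29, 4, 33, 17, 12 → 10
15 → 1, 14, 6, 4, 12 → 5
1 → none → 0
14 → 6, 4, 12 → 3
32 → 6, 29, 4, 17, 12 → 5
6 → 4 → 1
29 → 4, 17, 12 → 3
4 → none → 0
33 → 17, 12 → 2
17 → 12 → 1
12 → none → 0
Sum: 10 + 5 + 0 + 3 + 5 + 1 + 3 + 0 + 2 + 1 + 0 = 30

Inversions: 30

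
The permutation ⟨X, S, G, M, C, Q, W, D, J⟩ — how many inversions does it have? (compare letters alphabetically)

Element-by-element contributions:
X: 8
S: 6
G: 2
M: 3
C: 0
Q: 2
W: 2
D: 0
J: 0
Sum: 8 + 6 + 2 + 3 + 0 + 2 + 2 + 0 + 0 = 23

23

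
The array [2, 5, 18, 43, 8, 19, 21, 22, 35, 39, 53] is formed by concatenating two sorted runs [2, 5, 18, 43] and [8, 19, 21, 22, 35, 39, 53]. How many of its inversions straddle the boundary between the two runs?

Cross-inversions: 7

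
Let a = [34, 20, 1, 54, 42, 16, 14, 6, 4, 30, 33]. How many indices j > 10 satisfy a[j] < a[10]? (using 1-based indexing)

The element at index 10 is 30.
Elements after it: 33
None of them are smaller than 30.

0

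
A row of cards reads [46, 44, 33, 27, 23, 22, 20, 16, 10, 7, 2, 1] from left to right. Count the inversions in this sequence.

Sweep left to right; for each value list the smaller values that follow it:
46: 11
44: 10
33: 9
27: 8
23: 7
22: 6
20: 5
16: 4
10: 3
7: 2
2: 1
1: 0
Sum: 11 + 10 + 9 + 8 + 7 + 6 + 5 + 4 + 3 + 2 + 1 + 0 = 66

66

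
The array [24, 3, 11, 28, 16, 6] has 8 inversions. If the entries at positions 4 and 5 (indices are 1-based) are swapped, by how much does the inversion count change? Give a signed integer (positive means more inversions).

-1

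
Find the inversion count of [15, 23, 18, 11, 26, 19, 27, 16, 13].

There are 18 inversions.

Count, for each position, how many later elements it exceeds:
15 → 11, 13 → 2
23 → 18, 11, 19, 16, 13 → 5
18 → 11, 16, 13 → 3
11 → none → 0
26 → 19, 16, 13 → 3
19 → 16, 13 → 2
27 → 16, 13 → 2
16 → 13 → 1
13 → none → 0
Sum: 2 + 5 + 3 + 0 + 3 + 2 + 2 + 1 + 0 = 18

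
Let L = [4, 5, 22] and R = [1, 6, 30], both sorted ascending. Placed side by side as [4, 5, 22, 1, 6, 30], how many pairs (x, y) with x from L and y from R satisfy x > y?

4

Count, for every r in R, how many entries of L exceed r:
r = 1: 4, 5, 22 → 3
r = 6: 22 → 1
r = 30: none → 0
Cross-inversions: 3 + 1 + 0 = 4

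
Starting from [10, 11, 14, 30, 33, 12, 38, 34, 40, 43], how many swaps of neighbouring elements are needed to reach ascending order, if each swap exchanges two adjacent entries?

4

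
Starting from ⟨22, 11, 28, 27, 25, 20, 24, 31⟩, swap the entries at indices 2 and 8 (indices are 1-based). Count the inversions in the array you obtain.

22 inversions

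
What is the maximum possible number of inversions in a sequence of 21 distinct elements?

A reversed (strictly descending) arrangement makes every pair an inversion, giving C(21, 2) inversions.
C(21, 2) = 21·20/2 = 210

There are 210 inversions.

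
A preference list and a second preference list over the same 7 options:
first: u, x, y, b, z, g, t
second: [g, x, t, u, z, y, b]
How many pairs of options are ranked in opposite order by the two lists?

Assign each item its position (1..7) in the first ordering, then rewrite the second ordering as that position sequence:
positions: u→1, x→2, y→3, b→4, z→5, g→6, t→7
second ordering as positions: [6, 2, 7, 1, 5, 3, 4]
Discordant pairs = inversions in this position sequence.
6: 2, 1, 5, 3, 4 → 5
2: 1 → 1
7: 1, 5, 3, 4 → 4
1: 0
5: 3, 4 → 2
3: 0
4: 0
Total: 5 + 1 + 4 + 0 + 2 + 0 + 0 = 12

12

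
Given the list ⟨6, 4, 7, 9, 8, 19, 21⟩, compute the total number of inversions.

Out-of-order pairs: 2

Inversion pairs (indices are 0-based):
(0,1): 6 > 4
(3,4): 9 > 8
That's 2 pairs.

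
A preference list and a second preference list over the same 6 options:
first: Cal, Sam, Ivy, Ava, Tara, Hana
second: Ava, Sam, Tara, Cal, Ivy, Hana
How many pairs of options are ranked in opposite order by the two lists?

Assign each item its position (1..6) in the first ordering, then rewrite the second ordering as that position sequence:
positions: Cal→1, Sam→2, Ivy→3, Ava→4, Tara→5, Hana→6
second ordering as positions: [4, 2, 5, 1, 3, 6]
Discordant pairs = inversions in this position sequence.
4: 2, 1, 3 → 3
2: 1 → 1
5: 1, 3 → 2
1: 0
3: 0
6: 0
Total: 3 + 1 + 2 + 0 + 0 + 0 = 6

6 pairs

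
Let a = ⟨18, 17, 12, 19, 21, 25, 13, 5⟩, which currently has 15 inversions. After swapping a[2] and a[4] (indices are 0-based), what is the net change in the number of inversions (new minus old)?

+3

Positions 2 and 4 hold 12 and 21; after swapping, the array is [18, 17, 21, 19, 12, 25, 13, 5].
For each element, count later entries that are smaller:
18 → 17, 12, 13, 5 → 4
17 → 12, 13, 5 → 3
21 → 19, 12, 13, 5 → 4
19 → 12, 13, 5 → 3
12 → 5 → 1
25 → 13, 5 → 2
13 → 5 → 1
5 → none → 0
Sum: 4 + 3 + 4 + 3 + 1 + 2 + 1 + 0 = 18
Change: 18 − 15 = +3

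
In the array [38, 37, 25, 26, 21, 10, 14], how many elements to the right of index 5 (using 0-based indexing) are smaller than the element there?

0

The element at index 5 is 10.
Elements after it: 14
None of them are smaller than 10.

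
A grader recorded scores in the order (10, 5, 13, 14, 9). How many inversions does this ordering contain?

Inversion pairs (indices are 0-based):
(0,1): 10 > 5
(0,4): 10 > 9
(2,4): 13 > 9
(3,4): 14 > 9
That's 4 pairs.

Inversions: 4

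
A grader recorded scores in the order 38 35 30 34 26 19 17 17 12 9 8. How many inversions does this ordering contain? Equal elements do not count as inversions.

There are 53 inversions.

Sweep left to right; for each value list the smaller values that follow it:
38 → 35, 30, 34, 26, 19, 17, 17, 12, 9, 8 → 10
35 → 30, 34, 26, 19, 17, 17, 12, 9, 8 → 9
30 → 26, 19, 17, 17, 12, 9, 8 → 7
34 → 26, 19, 17, 17, 12, 9, 8 → 7
26 → 19, 17, 17, 12, 9, 8 → 6
19 → 17, 17, 12, 9, 8 → 5
17 → 12, 9, 8 → 3
17 → 12, 9, 8 → 3
12 → 9, 8 → 2
9 → 8 → 1
8 → none → 0
Sum: 10 + 9 + 7 + 7 + 6 + 5 + 3 + 3 + 2 + 1 + 0 = 53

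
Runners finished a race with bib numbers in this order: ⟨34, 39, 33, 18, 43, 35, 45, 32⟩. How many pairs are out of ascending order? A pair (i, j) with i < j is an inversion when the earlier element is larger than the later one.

For each element, count later entries that are smaller:
34: 3
39: 4
33: 2
18: 0
43: 2
35: 1
45: 1
32: 0
Sum: 3 + 4 + 2 + 0 + 2 + 1 + 1 + 0 = 13

13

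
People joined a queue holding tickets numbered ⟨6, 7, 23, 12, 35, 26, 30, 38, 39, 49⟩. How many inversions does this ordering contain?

There are 3 inversions.

Sweep left to right; for each value list the smaller values that follow it:
6 → none → 0
7 → none → 0
23 → 12 → 1
12 → none → 0
35 → 26, 30 → 2
26 → none → 0
30 → none → 0
38 → none → 0
39 → none → 0
49 → none → 0
Sum: 0 + 0 + 1 + 0 + 2 + 0 + 0 + 0 + 0 + 0 = 3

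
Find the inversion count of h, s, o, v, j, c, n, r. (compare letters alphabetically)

Inversions: 14

Sweep left to right; for each value list the smaller values that follow it:
h: 1
s: 5
o: 3
v: 4
j: 1
c: 0
n: 0
r: 0
Sum: 1 + 5 + 3 + 4 + 1 + 0 + 0 + 0 = 14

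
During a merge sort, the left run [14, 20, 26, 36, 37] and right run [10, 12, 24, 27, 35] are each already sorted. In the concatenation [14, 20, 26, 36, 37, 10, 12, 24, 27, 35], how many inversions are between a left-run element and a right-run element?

17 split inversions

For each element r of the right run, count left-run elements greater than r:
r = 10: 14, 20, 26, 36, 37 → 5
r = 12: 14, 20, 26, 36, 37 → 5
r = 24: 26, 36, 37 → 3
r = 27: 36, 37 → 2
r = 35: 36, 37 → 2
Cross-inversions: 5 + 5 + 3 + 2 + 2 = 17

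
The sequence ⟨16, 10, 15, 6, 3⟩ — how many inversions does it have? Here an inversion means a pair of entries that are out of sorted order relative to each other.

9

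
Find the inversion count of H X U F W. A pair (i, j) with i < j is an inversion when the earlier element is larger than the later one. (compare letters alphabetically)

5

Element-by-element contributions:
H → F → 1
X → U, F, W → 3
U → F → 1
F → none → 0
W → none → 0
Sum: 1 + 3 + 1 + 0 + 0 = 5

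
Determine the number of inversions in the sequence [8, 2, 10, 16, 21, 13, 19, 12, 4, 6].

22 inversions

Element-by-element contributions:
8: 3
2: 0
10: 2
16: 4
21: 5
13: 3
19: 3
12: 2
4: 0
6: 0
Sum: 3 + 0 + 2 + 4 + 5 + 3 + 3 + 2 + 0 + 0 = 22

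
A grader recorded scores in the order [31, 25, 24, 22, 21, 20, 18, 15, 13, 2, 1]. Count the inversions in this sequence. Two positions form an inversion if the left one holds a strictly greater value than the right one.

55 inversions

Element-by-element contributions:
31: 10
25: 9
24: 8
22: 7
21: 6
20: 5
18: 4
15: 3
13: 2
2: 1
1: 0
Sum: 10 + 9 + 8 + 7 + 6 + 5 + 4 + 3 + 2 + 1 + 0 = 55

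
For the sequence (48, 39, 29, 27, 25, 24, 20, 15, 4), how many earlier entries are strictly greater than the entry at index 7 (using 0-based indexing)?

The element at index 7 is 15.
Elements before it: 48, 39, 29, 27, 25, 24, 20
Those larger than 15: 48, 39, 29, 27, 25, 24, 20

7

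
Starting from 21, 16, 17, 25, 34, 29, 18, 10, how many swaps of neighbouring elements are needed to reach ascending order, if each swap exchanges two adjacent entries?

14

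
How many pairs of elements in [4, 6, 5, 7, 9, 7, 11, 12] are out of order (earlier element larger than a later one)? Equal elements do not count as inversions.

Element-by-element contributions:
4 → none → 0
6 → 5 → 1
5 → none → 0
7 → none → 0
9 → 7 → 1
7 → none → 0
11 → none → 0
12 → none → 0
Sum: 0 + 1 + 0 + 0 + 1 + 0 + 0 + 0 = 2

2 inversions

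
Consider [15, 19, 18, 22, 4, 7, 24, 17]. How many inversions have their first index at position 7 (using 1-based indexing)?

1

The element at index 7 is 24.
Elements after it: 17
Those smaller than 24: 17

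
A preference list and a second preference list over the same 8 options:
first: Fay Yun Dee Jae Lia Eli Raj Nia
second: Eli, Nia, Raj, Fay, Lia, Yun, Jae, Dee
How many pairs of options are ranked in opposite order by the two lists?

20 pairs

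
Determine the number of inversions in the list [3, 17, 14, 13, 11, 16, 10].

There are 12 inversions.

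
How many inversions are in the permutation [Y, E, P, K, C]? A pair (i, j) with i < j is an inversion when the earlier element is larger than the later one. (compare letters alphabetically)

8 inversions

Inversion pairs (indices are 1-based):
(1,2): Y > E
(1,3): Y > P
(1,4): Y > K
(1,5): Y > C
(2,5): E > C
(3,4): P > K
(3,5): P > C
(4,5): K > C
That's 8 pairs.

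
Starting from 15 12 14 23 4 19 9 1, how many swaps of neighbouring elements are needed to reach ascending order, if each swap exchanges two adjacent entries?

Each adjacent swap fixes exactly one inversion, so the minimum swap count equals the number of inversions.
Count inversions — for each element, later elements that are smaller:
15: 12, 14, 4, 9, 1 → 5
12: 4, 9, 1 → 3
14: 4, 9, 1 → 3
23: 4, 19, 9, 1 → 4
4: 1 → 1
19: 9, 1 → 2
9: 1 → 1
1: none → 0
Total inversions: 5 + 3 + 3 + 4 + 1 + 2 + 1 + 0 = 19

19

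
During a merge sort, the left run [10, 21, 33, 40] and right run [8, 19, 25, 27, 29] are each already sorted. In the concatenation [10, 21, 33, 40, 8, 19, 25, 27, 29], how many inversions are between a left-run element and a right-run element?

For each element r of the right run, count left-run elements greater than r:
r = 8: 10, 21, 33, 40 → 4
r = 19: 21, 33, 40 → 3
r = 25: 33, 40 → 2
r = 27: 33, 40 → 2
r = 29: 33, 40 → 2
Cross-inversions: 4 + 3 + 2 + 2 + 2 = 13

There are 13 cross-inversions.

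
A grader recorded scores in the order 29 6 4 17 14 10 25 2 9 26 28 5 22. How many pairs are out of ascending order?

There are 37 inversions.

Element-by-element contributions:
29: 12
6: 3
4: 1
17: 5
14: 4
10: 3
25: 4
2: 0
9: 1
26: 2
28: 2
5: 0
22: 0
Sum: 12 + 3 + 1 + 5 + 4 + 3 + 4 + 0 + 1 + 2 + 2 + 0 + 0 = 37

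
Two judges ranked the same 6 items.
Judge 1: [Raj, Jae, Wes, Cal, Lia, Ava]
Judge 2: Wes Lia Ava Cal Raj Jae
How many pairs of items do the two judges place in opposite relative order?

10 discordant pairs

Assign each item its position (1..6) in the first ordering, then rewrite the second ordering as that position sequence:
positions: Raj→1, Jae→2, Wes→3, Cal→4, Lia→5, Ava→6
second ordering as positions: [3, 5, 6, 4, 1, 2]
Discordant pairs = inversions in this position sequence.
3: 1, 2 → 2
5: 4, 1, 2 → 3
6: 4, 1, 2 → 3
4: 1, 2 → 2
1: 0
2: 0
Total: 2 + 3 + 3 + 2 + 0 + 0 = 10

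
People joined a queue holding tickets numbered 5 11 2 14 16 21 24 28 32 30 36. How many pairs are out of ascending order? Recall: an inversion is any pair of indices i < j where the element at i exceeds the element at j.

3

Sweep left to right; for each value list the smaller values that follow it:
5 → 2 → 1
11 → 2 → 1
2 → none → 0
14 → none → 0
16 → none → 0
21 → none → 0
24 → none → 0
28 → none → 0
32 → 30 → 1
30 → none → 0
36 → none → 0
Sum: 1 + 1 + 0 + 0 + 0 + 0 + 0 + 0 + 1 + 0 + 0 = 3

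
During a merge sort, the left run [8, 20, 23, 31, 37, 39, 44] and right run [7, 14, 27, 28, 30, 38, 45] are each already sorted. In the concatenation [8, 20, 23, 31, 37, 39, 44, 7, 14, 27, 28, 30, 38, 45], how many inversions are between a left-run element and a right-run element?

Take each right-half value and tally the left-half values above it:
r = 7: 8, 20, 23, 31, 37, 39, 44 → 7
r = 14: 20, 23, 31, 37, 39, 44 → 6
r = 27: 31, 37, 39, 44 → 4
r = 28: 31, 37, 39, 44 → 4
r = 30: 31, 37, 39, 44 → 4
r = 38: 39, 44 → 2
r = 45: none → 0
Cross-inversions: 7 + 6 + 4 + 4 + 4 + 2 + 0 = 27

27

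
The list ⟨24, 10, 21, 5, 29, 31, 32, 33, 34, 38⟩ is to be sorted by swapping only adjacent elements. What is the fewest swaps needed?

Each adjacent swap fixes exactly one inversion, so the minimum swap count equals the number of inversions.
Count inversions — for each element, later elements that are smaller:
24: 10, 21, 5 → 3
10: 5 → 1
21: 5 → 1
5: none → 0
29: none → 0
31: none → 0
32: none → 0
33: none → 0
34: none → 0
38: none → 0
Total inversions: 3 + 1 + 1 + 0 + 0 + 0 + 0 + 0 + 0 + 0 = 5

5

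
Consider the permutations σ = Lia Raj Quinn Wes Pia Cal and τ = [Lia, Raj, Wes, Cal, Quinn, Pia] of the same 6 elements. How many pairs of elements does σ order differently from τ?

Assign each item its position (1..6) in the first ordering, then rewrite the second ordering as that position sequence:
positions: Lia→1, Raj→2, Quinn→3, Wes→4, Pia→5, Cal→6
second ordering as positions: [1, 2, 4, 6, 3, 5]
Discordant pairs = inversions in this position sequence.
1: 0
2: 0
4: 3 → 1
6: 3, 5 → 2
3: 0
5: 0
Total: 0 + 0 + 1 + 2 + 0 + 0 = 3

3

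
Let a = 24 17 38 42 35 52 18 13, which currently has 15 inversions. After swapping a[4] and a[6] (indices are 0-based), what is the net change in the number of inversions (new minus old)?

-1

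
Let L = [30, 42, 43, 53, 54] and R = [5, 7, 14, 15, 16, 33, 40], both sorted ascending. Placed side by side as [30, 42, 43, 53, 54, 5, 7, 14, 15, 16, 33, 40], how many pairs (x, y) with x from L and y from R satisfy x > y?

33 split inversions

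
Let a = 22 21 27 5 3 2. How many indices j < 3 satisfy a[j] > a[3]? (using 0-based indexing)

3 such elements

The element at index 3 is 5.
Elements before it: 22, 21, 27
Those larger than 5: 22, 21, 27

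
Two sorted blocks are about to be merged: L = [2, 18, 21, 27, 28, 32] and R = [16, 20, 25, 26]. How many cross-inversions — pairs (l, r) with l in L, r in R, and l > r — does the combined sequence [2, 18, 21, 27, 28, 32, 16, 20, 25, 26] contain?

15

For each element r of the right run, count left-run elements greater than r:
r = 16: 18, 21, 27, 28, 32 → 5
r = 20: 21, 27, 28, 32 → 4
r = 25: 27, 28, 32 → 3
r = 26: 27, 28, 32 → 3
Cross-inversions: 5 + 4 + 3 + 3 = 15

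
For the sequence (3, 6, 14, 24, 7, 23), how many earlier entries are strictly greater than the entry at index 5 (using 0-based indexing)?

The element at index 5 is 23.
Elements before it: 3, 6, 14, 24, 7
Those larger than 23: 24

1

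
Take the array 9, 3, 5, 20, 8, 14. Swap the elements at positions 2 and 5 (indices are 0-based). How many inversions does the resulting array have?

Positions 2 and 5 hold 5 and 14; after swapping, the array is [9, 3, 14, 20, 8, 5].
Sweep left to right; for each value list the smaller values that follow it:
9 → 3, 8, 5 → 3
3 → none → 0
14 → 8, 5 → 2
20 → 8, 5 → 2
8 → 5 → 1
5 → none → 0
Sum: 3 + 0 + 2 + 2 + 1 + 0 = 8

8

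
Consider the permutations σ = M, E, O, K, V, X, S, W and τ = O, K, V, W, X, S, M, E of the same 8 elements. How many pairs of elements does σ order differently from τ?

Assign each item its position (1..8) in the first ordering, then rewrite the second ordering as that position sequence:
positions: M→1, E→2, O→3, K→4, V→5, X→6, S→7, W→8
second ordering as positions: [3, 4, 5, 8, 6, 7, 1, 2]
Discordant pairs = inversions in this position sequence.
3: 1, 2 → 2
4: 1, 2 → 2
5: 1, 2 → 2
8: 6, 7, 1, 2 → 4
6: 1, 2 → 2
7: 1, 2 → 2
1: 0
2: 0
Total: 2 + 2 + 2 + 4 + 2 + 2 + 0 + 0 = 14

14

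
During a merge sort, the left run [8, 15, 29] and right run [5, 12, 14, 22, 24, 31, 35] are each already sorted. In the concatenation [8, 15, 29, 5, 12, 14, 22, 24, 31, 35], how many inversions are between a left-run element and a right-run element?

Cross-inversions: 9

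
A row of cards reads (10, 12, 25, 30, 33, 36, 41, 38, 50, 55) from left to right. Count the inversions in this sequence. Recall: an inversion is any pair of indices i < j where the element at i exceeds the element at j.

Sweep left to right; for each value list the smaller values that follow it:
10: 0
12: 0
25: 0
30: 0
33: 0
36: 0
41: 1
38: 0
50: 0
55: 0
Sum: 0 + 0 + 0 + 0 + 0 + 0 + 1 + 0 + 0 + 0 = 1

1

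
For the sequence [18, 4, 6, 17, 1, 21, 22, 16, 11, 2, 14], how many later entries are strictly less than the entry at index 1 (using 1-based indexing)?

8 such elements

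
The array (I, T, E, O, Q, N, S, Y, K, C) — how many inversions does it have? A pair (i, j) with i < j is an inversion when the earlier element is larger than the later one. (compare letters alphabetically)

23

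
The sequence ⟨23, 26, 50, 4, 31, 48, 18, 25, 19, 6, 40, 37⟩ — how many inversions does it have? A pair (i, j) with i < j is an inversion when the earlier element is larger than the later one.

Sweep left to right; for each value list the smaller values that follow it:
23 → 4, 18, 19, 6 → 4
26 → 4, 18, 25, 19, 6 → 5
50 → 4, 31, 48, 18, 25, 19, 6, 40, 37 → 9
4 → none → 0
31 → 18, 25, 19, 6 → 4
48 → 18, 25, 19, 6, 40, 37 → 6
18 → 6 → 1
25 → 19, 6 → 2
19 → 6 → 1
6 → none → 0
40 → 37 → 1
37 → none → 0
Sum: 4 + 5 + 9 + 0 + 4 + 6 + 1 + 2 + 1 + 0 + 1 + 0 = 33

Inversions: 33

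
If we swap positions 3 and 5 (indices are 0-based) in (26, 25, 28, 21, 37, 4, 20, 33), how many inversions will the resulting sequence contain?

Positions 3 and 5 hold 21 and 4; after swapping, the array is [26, 25, 28, 4, 37, 21, 20, 33].
For each element, count later entries that are smaller:
26 → 25, 4, 21, 20 → 4
25 → 4, 21, 20 → 3
28 → 4, 21, 20 → 3
4 → none → 0
37 → 21, 20, 33 → 3
21 → 20 → 1
20 → none → 0
33 → none → 0
Sum: 4 + 3 + 3 + 0 + 3 + 1 + 0 + 0 = 14

14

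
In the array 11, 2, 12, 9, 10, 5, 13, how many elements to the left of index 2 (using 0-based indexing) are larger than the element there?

0

The element at index 2 is 12.
Elements before it: 11, 2
None of them are larger than 12.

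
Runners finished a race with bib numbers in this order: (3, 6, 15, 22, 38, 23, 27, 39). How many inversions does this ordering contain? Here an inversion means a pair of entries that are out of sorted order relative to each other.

Sweep left to right; for each value list the smaller values that follow it:
3 → none → 0
6 → none → 0
15 → none → 0
22 → none → 0
38 → 23, 27 → 2
23 → none → 0
27 → none → 0
39 → none → 0
Sum: 0 + 0 + 0 + 0 + 2 + 0 + 0 + 0 = 2

Out-of-order pairs: 2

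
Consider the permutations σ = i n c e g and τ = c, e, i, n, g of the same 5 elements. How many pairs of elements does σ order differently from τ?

Assign each item its position (1..5) in the first ordering, then rewrite the second ordering as that position sequence:
positions: i→1, n→2, c→3, e→4, g→5
second ordering as positions: [3, 4, 1, 2, 5]
Discordant pairs = inversions in this position sequence.
3: 1, 2 → 2
4: 1, 2 → 2
1: 0
2: 0
5: 0
Total: 2 + 2 + 0 + 0 + 0 = 4

4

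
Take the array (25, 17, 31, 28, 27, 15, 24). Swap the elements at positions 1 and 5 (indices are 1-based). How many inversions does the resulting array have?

14

Positions 1 and 5 hold 25 and 27; after swapping, the array is [27, 17, 31, 28, 25, 15, 24].
Count, for each position, how many later elements it exceeds:
27: 4
17: 1
31: 4
28: 3
25: 2
15: 0
24: 0
Sum: 4 + 1 + 4 + 3 + 2 + 0 + 0 = 14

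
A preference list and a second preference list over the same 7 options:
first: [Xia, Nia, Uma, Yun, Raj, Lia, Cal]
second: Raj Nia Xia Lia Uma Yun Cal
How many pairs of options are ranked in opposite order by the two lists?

7

Assign each item its position (1..7) in the first ordering, then rewrite the second ordering as that position sequence:
positions: Xia→1, Nia→2, Uma→3, Yun→4, Raj→5, Lia→6, Cal→7
second ordering as positions: [5, 2, 1, 6, 3, 4, 7]
Discordant pairs = inversions in this position sequence.
5: 2, 1, 3, 4 → 4
2: 1 → 1
1: 0
6: 3, 4 → 2
3: 0
4: 0
7: 0
Total: 4 + 1 + 0 + 2 + 0 + 0 + 0 = 7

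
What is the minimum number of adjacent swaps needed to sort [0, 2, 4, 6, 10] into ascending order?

Each adjacent swap fixes exactly one inversion, so the minimum swap count equals the number of inversions.
Count inversions — for each element, later elements that are smaller:
0: none → 0
2: none → 0
4: none → 0
6: none → 0
10: none → 0
Total inversions: 0 + 0 + 0 + 0 + 0 = 0

Adjacent swaps: 0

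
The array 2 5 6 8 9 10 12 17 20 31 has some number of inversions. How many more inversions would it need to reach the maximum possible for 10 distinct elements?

Maximum inversions for 10 distinct elements is C(10, 2) = 10·9/2 = 45.
Current inversions — for each element, count later smaller elements:
2: 0
5: 0
6: 0
8: 0
9: 0
10: 0
12: 0
17: 0
20: 0
31: 0
Current total: 0 + 0 + 0 + 0 + 0 + 0 + 0 + 0 + 0 + 0 = 0
Shortfall: 45 − 0 = 45

45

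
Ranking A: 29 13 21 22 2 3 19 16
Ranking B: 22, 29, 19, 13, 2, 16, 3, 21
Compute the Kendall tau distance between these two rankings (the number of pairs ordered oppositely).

Discordant pairs: 11

Assign each item its position (1..8) in the first ordering, then rewrite the second ordering as that position sequence:
positions: 29→1, 13→2, 21→3, 22→4, 2→5, 3→6, 19→7, 16→8
second ordering as positions: [4, 1, 7, 2, 5, 8, 6, 3]
Discordant pairs = inversions in this position sequence.
4: 1, 2, 3 → 3
1: 0
7: 2, 5, 6, 3 → 4
2: 0
5: 3 → 1
8: 6, 3 → 2
6: 3 → 1
3: 0
Total: 3 + 0 + 4 + 0 + 1 + 2 + 1 + 0 = 11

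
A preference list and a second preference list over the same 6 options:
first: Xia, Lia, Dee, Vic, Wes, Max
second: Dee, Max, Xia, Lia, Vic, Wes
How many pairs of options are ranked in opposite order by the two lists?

6

Assign each item its position (1..6) in the first ordering, then rewrite the second ordering as that position sequence:
positions: Xia→1, Lia→2, Dee→3, Vic→4, Wes→5, Max→6
second ordering as positions: [3, 6, 1, 2, 4, 5]
Discordant pairs = inversions in this position sequence.
3: 1, 2 → 2
6: 1, 2, 4, 5 → 4
1: 0
2: 0
4: 0
5: 0
Total: 2 + 4 + 0 + 0 + 0 + 0 = 6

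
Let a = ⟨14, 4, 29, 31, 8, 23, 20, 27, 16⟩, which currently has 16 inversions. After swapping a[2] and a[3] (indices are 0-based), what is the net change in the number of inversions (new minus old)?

Positions 2 and 3 hold 29 and 31; after swapping, the array is [14, 4, 31, 29, 8, 23, 20, 27, 16].
For each element, count later entries that are smaller:
14: 2
4: 0
31: 6
29: 5
8: 0
23: 2
20: 1
27: 1
16: 0
Sum: 2 + 0 + 6 + 5 + 0 + 2 + 1 + 1 + 0 = 17
Change: 17 − 16 = +1

+1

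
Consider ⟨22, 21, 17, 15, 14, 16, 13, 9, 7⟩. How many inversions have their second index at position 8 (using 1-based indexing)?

The element at index 8 is 9.
Elements before it: 22, 21, 17, 15, 14, 16, 13
Those larger than 9: 22, 21, 17, 15, 14, 16, 13

7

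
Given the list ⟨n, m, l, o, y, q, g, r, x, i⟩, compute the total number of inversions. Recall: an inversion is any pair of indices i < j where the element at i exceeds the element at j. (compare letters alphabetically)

Count, for each position, how many later elements it exceeds:
n: 4
m: 3
l: 2
o: 2
y: 5
q: 2
g: 0
r: 1
x: 1
i: 0
Sum: 4 + 3 + 2 + 2 + 5 + 2 + 0 + 1 + 1 + 0 = 20

20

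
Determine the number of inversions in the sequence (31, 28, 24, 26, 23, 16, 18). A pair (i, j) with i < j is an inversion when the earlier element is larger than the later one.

19 out-of-order pairs

For each element, count later entries that are smaller:
31 → 28, 24, 26, 23, 16, 18 → 6
28 → 24, 26, 23, 16, 18 → 5
24 → 23, 16, 18 → 3
26 → 23, 16, 18 → 3
23 → 16, 18 → 2
16 → none → 0
18 → none → 0
Sum: 6 + 5 + 3 + 3 + 2 + 0 + 0 = 19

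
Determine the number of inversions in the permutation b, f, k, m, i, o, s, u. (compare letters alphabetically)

For each element, count later entries that are smaller:
b → none → 0
f → none → 0
k → i → 1
m → i → 1
i → none → 0
o → none → 0
s → none → 0
u → none → 0
Sum: 0 + 0 + 1 + 1 + 0 + 0 + 0 + 0 = 2

2 inversions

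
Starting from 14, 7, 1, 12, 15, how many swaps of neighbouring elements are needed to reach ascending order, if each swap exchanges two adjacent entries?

Each adjacent swap fixes exactly one inversion, so the minimum swap count equals the number of inversions.
Count inversions — for each element, later elements that are smaller:
14: 7, 1, 12 → 3
7: 1 → 1
1: none → 0
12: none → 0
15: none → 0
Total inversions: 3 + 1 + 0 + 0 + 0 = 4

4 adjacent swaps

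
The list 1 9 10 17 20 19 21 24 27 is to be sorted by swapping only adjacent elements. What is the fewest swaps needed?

Each adjacent swap fixes exactly one inversion, so the minimum swap count equals the number of inversions.
Count inversions — for each element, later elements that are smaller:
1: none → 0
9: none → 0
10: none → 0
17: none → 0
20: 19 → 1
19: none → 0
21: none → 0
24: none → 0
27: none → 0
Total inversions: 0 + 0 + 0 + 0 + 1 + 0 + 0 + 0 + 0 = 1

1 adjacent swap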